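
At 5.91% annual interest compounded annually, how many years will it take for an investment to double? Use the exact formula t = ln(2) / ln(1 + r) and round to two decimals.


Doubling condition: (1 + r)^t = 2
Take ln of both sides: t × ln(1 + r) = ln(2)
t = ln(2) / ln(1 + r)
t = 0.693147 / 0.057419
t = 12.07

t = ln(2) / ln(1 + r) = 12.07 years


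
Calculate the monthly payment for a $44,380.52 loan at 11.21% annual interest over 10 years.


Loan payment formula: PMT = PV × r / (1 − (1 + r)^(−n))
Monthly rate r = 0.1121/12 ≈ 0.00934167, n = 120 months
Denominator: 1 − (1 + 0.1121/12)^(−120) = 0.672346
PMT = $44,380.52 × (0.1121/12) / 0.672346
PMT = $616.63 per month

PMT = PV × r / (1-(1+r)^(-n)) = $616.63/month


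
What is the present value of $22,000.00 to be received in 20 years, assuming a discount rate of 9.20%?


Present value formula: PV = FV / (1 + r)^t
PV = $22,000.00 / (1 + 0.092)^20
PV = $22,000.00 / 5.813702
PV = $3,784.16

PV = FV / (1 + r)^t = $3,784.16


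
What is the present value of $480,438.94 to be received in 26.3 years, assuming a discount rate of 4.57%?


Present value formula: PV = FV / (1 + r)^t
PV = $480,438.94 / (1 + 0.0457)^26.3
PV = $480,438.94 / 3.2389701
PV = $148,330.77

PV = FV / (1 + r)^t = $148,330.77


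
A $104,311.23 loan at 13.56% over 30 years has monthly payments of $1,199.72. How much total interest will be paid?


Total paid over the life of the loan = PMT × n.
Total paid = $1,199.72 × 360 = $431,899.20
Total interest = total paid − principal = $431,899.20 − $104,311.23 = $327,587.97

Total interest = (PMT × n) - PV = $327,587.97


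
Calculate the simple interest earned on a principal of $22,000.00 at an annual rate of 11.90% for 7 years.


Simple interest formula: I = P × r × t
I = $22,000.00 × 0.119 × 7
I = $18,326.00

I = P × r × t = $18,326.00


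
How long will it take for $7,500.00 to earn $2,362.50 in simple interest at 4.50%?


Rearrange the simple interest formula for t:
I = P × r × t  ⇒  t = I / (P × r)
t = $2,362.50 / ($7,500.00 × 0.045)
t = 7

t = I/(P×r) = 7 years


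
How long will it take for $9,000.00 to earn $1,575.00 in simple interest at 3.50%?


Rearrange the simple interest formula for t:
I = P × r × t  ⇒  t = I / (P × r)
t = $1,575.00 / ($9,000.00 × 0.035)
t = 5

t = I/(P×r) = 5 years


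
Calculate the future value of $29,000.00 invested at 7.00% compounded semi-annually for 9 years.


Compound interest formula: A = P(1 + r/n)^(nt)
A = $29,000.00 × (1 + 0.07/2)^(2 × 9)
Growth factor: (1 + 0.07/2)^18 = 1.8574892
A = $29,000.00 × 1.8574892
A = $53,867.19

A = P(1 + r/n)^(nt) = $53,867.19


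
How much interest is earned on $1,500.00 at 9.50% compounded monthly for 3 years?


Compound interest earned = final amount − principal.
A = P(1 + r/n)^(nt) = $1,500.00 × (1 + 0.095/12)^(12 × 3) = $1,992.41
Interest = A − P = $1,992.41 − $1,500.00 = $492.41

Interest = A - P = $492.41


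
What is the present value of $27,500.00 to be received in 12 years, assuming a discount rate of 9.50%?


Present value formula: PV = FV / (1 + r)^t
PV = $27,500.00 / (1 + 0.095)^12
PV = $27,500.00 / 2.971457
PV = $9,254.72

PV = FV / (1 + r)^t = $9,254.72


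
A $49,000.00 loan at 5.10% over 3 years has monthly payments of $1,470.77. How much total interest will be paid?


Total paid over the life of the loan = PMT × n.
Total paid = $1,470.77 × 36 = $52,947.72
Total interest = total paid − principal = $52,947.72 − $49,000.00 = $3,947.72

Total interest = (PMT × n) - PV = $3,947.72


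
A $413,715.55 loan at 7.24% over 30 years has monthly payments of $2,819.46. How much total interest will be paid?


Total paid over the life of the loan = PMT × n.
Total paid = $2,819.46 × 360 = $1,015,005.60
Total interest = total paid − principal = $1,015,005.60 − $413,715.55 = $601,290.05

Total interest = (PMT × n) - PV = $601,290.05


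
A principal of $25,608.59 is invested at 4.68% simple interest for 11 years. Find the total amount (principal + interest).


Total amount formula: A = P(1 + rt) = P + P·r·t
Interest: I = P × r × t = $25,608.59 × 0.0468 × 11 = $13,183.30
A = P + I = $25,608.59 + $13,183.30 = $38,791.89

A = P + I = P(1 + rt) = $38,791.89


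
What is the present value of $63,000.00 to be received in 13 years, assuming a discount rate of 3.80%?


Present value formula: PV = FV / (1 + r)^t
PV = $63,000.00 / (1 + 0.038)^13
PV = $63,000.00 / 1.6239236
PV = $38,794.93

PV = FV / (1 + r)^t = $38,794.93


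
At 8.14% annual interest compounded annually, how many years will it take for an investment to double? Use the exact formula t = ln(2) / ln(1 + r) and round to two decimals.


Doubling condition: (1 + r)^t = 2
Take ln of both sides: t × ln(1 + r) = ln(2)
t = ln(2) / ln(1 + r)
t = 0.693147 / 0.078256
t = 8.86

t = ln(2) / ln(1 + r) = 8.86 years


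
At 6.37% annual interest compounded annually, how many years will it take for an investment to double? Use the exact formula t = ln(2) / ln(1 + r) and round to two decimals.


Doubling condition: (1 + r)^t = 2
Take ln of both sides: t × ln(1 + r) = ln(2)
t = ln(2) / ln(1 + r)
t = 0.693147 / 0.061753
t = 11.22

t = ln(2) / ln(1 + r) = 11.22 years


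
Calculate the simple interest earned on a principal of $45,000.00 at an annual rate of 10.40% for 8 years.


Simple interest formula: I = P × r × t
I = $45,000.00 × 0.104 × 8
I = $37,440.00

I = P × r × t = $37,440.00


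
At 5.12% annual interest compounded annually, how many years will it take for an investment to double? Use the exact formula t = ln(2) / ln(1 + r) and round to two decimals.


Doubling condition: (1 + r)^t = 2
Take ln of both sides: t × ln(1 + r) = ln(2)
t = ln(2) / ln(1 + r)
t = 0.693147 / 0.049932
t = 13.88

t = ln(2) / ln(1 + r) = 13.88 years


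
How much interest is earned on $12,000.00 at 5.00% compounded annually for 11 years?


Compound interest earned = final amount − principal.
A = P(1 + r/n)^(nt) = $12,000.00 × (1 + 0.05/1)^(1 × 11) = $20,524.07
Interest = A − P = $20,524.07 − $12,000.00 = $8,524.07

Interest = A - P = $8,524.07


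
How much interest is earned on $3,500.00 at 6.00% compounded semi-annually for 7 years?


Compound interest earned = final amount − principal.
A = P(1 + r/n)^(nt) = $3,500.00 × (1 + 0.06/2)^(2 × 7) = $5,294.06
Interest = A − P = $5,294.06 − $3,500.00 = $1,794.06

Interest = A - P = $1,794.06


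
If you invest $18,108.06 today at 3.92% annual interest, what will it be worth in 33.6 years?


Future value formula: FV = PV × (1 + r)^t
FV = $18,108.06 × (1 + 0.0392)^33.6
FV = $18,108.06 × 3.6399133
FV = $65,911.77

FV = PV × (1 + r)^t = $65,911.77


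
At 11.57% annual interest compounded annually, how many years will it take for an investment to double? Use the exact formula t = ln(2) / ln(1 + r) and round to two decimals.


Doubling condition: (1 + r)^t = 2
Take ln of both sides: t × ln(1 + r) = ln(2)
t = ln(2) / ln(1 + r)
t = 0.693147 / 0.109482
t = 6.33

t = ln(2) / ln(1 + r) = 6.33 years


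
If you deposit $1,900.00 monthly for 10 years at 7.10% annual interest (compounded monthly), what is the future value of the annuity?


Future value of an ordinary annuity: FV = PMT × ((1 + r)^n − 1) / r
Monthly rate r = 0.071/12 ≈ 0.00591667, n = 120
FV = $1,900.00 × ((1 + 0.071/12)^120 − 1) / (0.071/12)
FV = $1,900.00 × 174.040606
FV = $330,677.15

FV = PMT × ((1+r)^n - 1)/r = $330,677.15


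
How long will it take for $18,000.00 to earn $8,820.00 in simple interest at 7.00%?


Rearrange the simple interest formula for t:
I = P × r × t  ⇒  t = I / (P × r)
t = $8,820.00 / ($18,000.00 × 0.07)
t = 7

t = I/(P×r) = 7 years


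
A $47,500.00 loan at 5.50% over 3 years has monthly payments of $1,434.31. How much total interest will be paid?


Total paid over the life of the loan = PMT × n.
Total paid = $1,434.31 × 36 = $51,635.16
Total interest = total paid − principal = $51,635.16 − $47,500.00 = $4,135.16

Total interest = (PMT × n) - PV = $4,135.16


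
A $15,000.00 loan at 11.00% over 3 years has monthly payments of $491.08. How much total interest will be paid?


Total paid over the life of the loan = PMT × n.
Total paid = $491.08 × 36 = $17,678.88
Total interest = total paid − principal = $17,678.88 − $15,000.00 = $2,678.88

Total interest = (PMT × n) - PV = $2,678.88


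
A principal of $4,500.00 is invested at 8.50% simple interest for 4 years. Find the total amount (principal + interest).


Total amount formula: A = P(1 + rt) = P + P·r·t
Interest: I = P × r × t = $4,500.00 × 0.085 × 4 = $1,530.00
A = P + I = $4,500.00 + $1,530.00 = $6,030.00

A = P + I = P(1 + rt) = $6,030.00


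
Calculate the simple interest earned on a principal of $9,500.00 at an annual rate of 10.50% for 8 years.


Simple interest formula: I = P × r × t
I = $9,500.00 × 0.105 × 8
I = $7,980.00

I = P × r × t = $7,980.00


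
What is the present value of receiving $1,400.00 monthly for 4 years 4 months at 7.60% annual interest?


Present value of an ordinary annuity: PV = PMT × (1 − (1 + r)^(−n)) / r
Monthly rate r = 0.076/12 ≈ 0.00633333, n = 52
PV = $1,400.00 × (1 − (1 + 0.076/12)^(−52)) / (0.076/12)
PV = $1,400.00 × 44.186737
PV = $61,861.43

PV = PMT × (1-(1+r)^(-n))/r = $61,861.43


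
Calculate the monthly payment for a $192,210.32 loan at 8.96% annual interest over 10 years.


Loan payment formula: PMT = PV × r / (1 − (1 + r)^(−n))
Monthly rate r = 0.0896/12 ≈ 0.00746667, n = 120 months
Denominator: 1 − (1 + 0.0896/12)^(−120) = 0.590440
PMT = $192,210.32 × (0.0896/12) / 0.590440
PMT = $2,430.68 per month

PMT = PV × r / (1-(1+r)^(-n)) = $2,430.68/month


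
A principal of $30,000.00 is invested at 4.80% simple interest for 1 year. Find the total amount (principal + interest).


Total amount formula: A = P(1 + rt) = P + P·r·t
Interest: I = P × r × t = $30,000.00 × 0.048 × 1 = $1,440.00
A = P + I = $30,000.00 + $1,440.00 = $31,440.00

A = P + I = P(1 + rt) = $31,440.00


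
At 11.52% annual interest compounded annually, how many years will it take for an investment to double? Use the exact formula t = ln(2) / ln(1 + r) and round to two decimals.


Doubling condition: (1 + r)^t = 2
Take ln of both sides: t × ln(1 + r) = ln(2)
t = ln(2) / ln(1 + r)
t = 0.693147 / 0.109034
t = 6.36

t = ln(2) / ln(1 + r) = 6.36 years


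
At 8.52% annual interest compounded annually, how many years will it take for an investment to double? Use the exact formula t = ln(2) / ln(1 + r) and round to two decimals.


Doubling condition: (1 + r)^t = 2
Take ln of both sides: t × ln(1 + r) = ln(2)
t = ln(2) / ln(1 + r)
t = 0.693147 / 0.081764
t = 8.48

t = ln(2) / ln(1 + r) = 8.48 years


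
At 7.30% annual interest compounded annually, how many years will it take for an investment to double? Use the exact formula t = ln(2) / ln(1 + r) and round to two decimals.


Doubling condition: (1 + r)^t = 2
Take ln of both sides: t × ln(1 + r) = ln(2)
t = ln(2) / ln(1 + r)
t = 0.693147 / 0.070458
t = 9.84

t = ln(2) / ln(1 + r) = 9.84 years


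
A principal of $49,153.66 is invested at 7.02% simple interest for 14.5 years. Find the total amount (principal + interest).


Total amount formula: A = P(1 + rt) = P + P·r·t
Interest: I = P × r × t = $49,153.66 × 0.0702 × 14.5 = $50,033.51
A = P + I = $49,153.66 + $50,033.51 = $99,187.17

A = P + I = P(1 + rt) = $99,187.17


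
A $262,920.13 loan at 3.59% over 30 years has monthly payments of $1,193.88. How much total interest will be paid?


Total paid over the life of the loan = PMT × n.
Total paid = $1,193.88 × 360 = $429,796.80
Total interest = total paid − principal = $429,796.80 − $262,920.13 = $166,876.67

Total interest = (PMT × n) - PV = $166,876.67


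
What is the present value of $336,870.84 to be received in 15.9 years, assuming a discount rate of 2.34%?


Present value formula: PV = FV / (1 + r)^t
PV = $336,870.84 / (1 + 0.0234)^15.9
PV = $336,870.84 / 1.444515
PV = $233,206.88

PV = FV / (1 + r)^t = $233,206.88


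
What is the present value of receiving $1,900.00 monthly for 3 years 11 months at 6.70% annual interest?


Present value of an ordinary annuity: PV = PMT × (1 − (1 + r)^(−n)) / r
Monthly rate r = 0.067/12 ≈ 0.00558333, n = 47
PV = $1,900.00 × (1 − (1 + 0.067/12)^(−47)) / (0.067/12)
PV = $1,900.00 × 41.238435
PV = $78,353.03

PV = PMT × (1-(1+r)^(-n))/r = $78,353.03


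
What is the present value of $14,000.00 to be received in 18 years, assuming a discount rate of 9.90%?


Present value formula: PV = FV / (1 + r)^t
PV = $14,000.00 / (1 + 0.099)^18
PV = $14,000.00 / 5.469636
PV = $2,559.59

PV = FV / (1 + r)^t = $2,559.59


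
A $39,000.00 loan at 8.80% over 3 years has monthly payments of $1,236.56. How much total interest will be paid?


Total paid over the life of the loan = PMT × n.
Total paid = $1,236.56 × 36 = $44,516.16
Total interest = total paid − principal = $44,516.16 − $39,000.00 = $5,516.16

Total interest = (PMT × n) - PV = $5,516.16


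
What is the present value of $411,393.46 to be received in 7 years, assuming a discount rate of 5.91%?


Present value formula: PV = FV / (1 + r)^t
PV = $411,393.46 / (1 + 0.0591)^7
PV = $411,393.46 / 1.4947163
PV = $275,231.80

PV = FV / (1 + r)^t = $275,231.80


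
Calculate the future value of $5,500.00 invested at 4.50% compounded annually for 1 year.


Compound interest formula: A = P(1 + r/n)^(nt)
A = $5,500.00 × (1 + 0.045/1)^(1 × 1)
Growth factor: (1 + 0.045/1)^1 = 1.045000
A = $5,500.00 × 1.045000
A = $5,747.50

A = P(1 + r/n)^(nt) = $5,747.50


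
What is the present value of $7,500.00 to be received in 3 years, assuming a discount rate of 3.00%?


Present value formula: PV = FV / (1 + r)^t
PV = $7,500.00 / (1 + 0.03)^3
PV = $7,500.00 / 1.092727
PV = $6,863.56

PV = FV / (1 + r)^t = $6,863.56


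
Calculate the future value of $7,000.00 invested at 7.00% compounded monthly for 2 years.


Compound interest formula: A = P(1 + r/n)^(nt)
A = $7,000.00 × (1 + 0.07/12)^(12 × 2)
Growth factor: (1 + 0.07/12)^24 = 1.149806
A = $7,000.00 × 1.149806
A = $8,048.64

A = P(1 + r/n)^(nt) = $8,048.64


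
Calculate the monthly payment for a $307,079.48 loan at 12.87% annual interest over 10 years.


Loan payment formula: PMT = PV × r / (1 − (1 + r)^(−n))
Monthly rate r = 0.1287/12 = 0.010725, n = 120 months
Denominator: 1 − (1 + 0.1287/12)^(−120) = 0.722004
PMT = $307,079.48 × (0.1287/12) / 0.722004
PMT = $4,561.51 per month

PMT = PV × r / (1-(1+r)^(-n)) = $4,561.51/month


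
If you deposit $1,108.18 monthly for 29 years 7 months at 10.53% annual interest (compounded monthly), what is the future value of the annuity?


Future value of an ordinary annuity: FV = PMT × ((1 + r)^n − 1) / r
Monthly rate r = 0.1053/12 = 0.008775, n = 355
FV = $1,108.18 × ((1 + 0.1053/12)^355 − 1) / (0.1053/12)
FV = $1,108.18 × 2419.611602
FV = $2,681,365.19

FV = PMT × ((1+r)^n - 1)/r = $2,681,365.19


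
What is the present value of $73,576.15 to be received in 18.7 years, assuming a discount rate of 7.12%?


Present value formula: PV = FV / (1 + r)^t
PV = $73,576.15 / (1 + 0.0712)^18.7
PV = $73,576.15 / 3.618925
PV = $20,330.94

PV = FV / (1 + r)^t = $20,330.94


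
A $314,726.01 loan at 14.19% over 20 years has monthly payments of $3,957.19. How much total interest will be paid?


Total paid over the life of the loan = PMT × n.
Total paid = $3,957.19 × 240 = $949,725.60
Total interest = total paid − principal = $949,725.60 − $314,726.01 = $634,999.59

Total interest = (PMT × n) - PV = $634,999.59


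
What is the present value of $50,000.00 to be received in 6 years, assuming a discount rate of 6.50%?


Present value formula: PV = FV / (1 + r)^t
PV = $50,000.00 / (1 + 0.065)^6
PV = $50,000.00 / 1.459142
PV = $34,266.71

PV = FV / (1 + r)^t = $34,266.71


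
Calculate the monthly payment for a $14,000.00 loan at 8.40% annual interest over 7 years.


Loan payment formula: PMT = PV × r / (1 − (1 + r)^(−n))
Monthly rate r = 0.084/12 = 0.007, n = 84 months
Denominator: 1 − (1 + 0.084/12)^(−84) = 0.443424
PMT = $14,000.00 × (0.084/12) / 0.443424
PMT = $221.01 per month

PMT = PV × r / (1-(1+r)^(-n)) = $221.01/month


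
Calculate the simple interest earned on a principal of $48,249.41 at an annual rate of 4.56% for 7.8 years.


Simple interest formula: I = P × r × t
I = $48,249.41 × 0.0456 × 7.8
I = $17,161.35

I = P × r × t = $17,161.35


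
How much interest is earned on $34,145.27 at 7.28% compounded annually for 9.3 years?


Compound interest earned = final amount − principal.
A = P(1 + r/n)^(nt) = $34,145.27 × (1 + 0.0728/1)^(1 × 9.3) = $65,637.96
Interest = A − P = $65,637.96 − $34,145.27 = $31,492.69

Interest = A - P = $31,492.69


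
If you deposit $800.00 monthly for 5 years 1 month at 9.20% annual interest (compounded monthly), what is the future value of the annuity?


Future value of an ordinary annuity: FV = PMT × ((1 + r)^n − 1) / r
Monthly rate r = 0.092/12 ≈ 0.00766667, n = 61
FV = $800.00 × ((1 + 0.092/12)^61 − 1) / (0.092/12)
FV = $800.00 × 77.402693
FV = $61,922.15

FV = PMT × ((1+r)^n - 1)/r = $61,922.15


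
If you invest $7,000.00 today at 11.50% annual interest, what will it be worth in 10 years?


Future value formula: FV = PV × (1 + r)^t
FV = $7,000.00 × (1 + 0.115)^10
FV = $7,000.00 × 2.969947
FV = $20,789.63

FV = PV × (1 + r)^t = $20,789.63


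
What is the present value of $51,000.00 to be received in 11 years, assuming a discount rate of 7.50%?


Present value formula: PV = FV / (1 + r)^t
PV = $51,000.00 / (1 + 0.075)^11
PV = $51,000.00 / 2.215609
PV = $23,018.50

PV = FV / (1 + r)^t = $23,018.50


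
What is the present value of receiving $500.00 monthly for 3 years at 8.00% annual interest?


Present value of an ordinary annuity: PV = PMT × (1 − (1 + r)^(−n)) / r
Monthly rate r = 0.08/12 ≈ 0.00666667, n = 36
PV = $500.00 × (1 − (1 + 0.08/12)^(−36)) / (0.08/12)
PV = $500.00 × 31.911806
PV = $15,955.90

PV = PMT × (1-(1+r)^(-n))/r = $15,955.90


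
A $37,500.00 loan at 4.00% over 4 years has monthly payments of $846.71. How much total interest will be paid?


Total paid over the life of the loan = PMT × n.
Total paid = $846.71 × 48 = $40,642.08
Total interest = total paid − principal = $40,642.08 − $37,500.00 = $3,142.08

Total interest = (PMT × n) - PV = $3,142.08


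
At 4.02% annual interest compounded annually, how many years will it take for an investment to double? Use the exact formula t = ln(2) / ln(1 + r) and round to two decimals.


Doubling condition: (1 + r)^t = 2
Take ln of both sides: t × ln(1 + r) = ln(2)
t = ln(2) / ln(1 + r)
t = 0.693147 / 0.039413
t = 17.59

t = ln(2) / ln(1 + r) = 17.59 years


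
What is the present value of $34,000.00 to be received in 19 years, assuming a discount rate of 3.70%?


Present value formula: PV = FV / (1 + r)^t
PV = $34,000.00 / (1 + 0.037)^19
PV = $34,000.00 / 1.994327
PV = $17,048.36

PV = FV / (1 + r)^t = $17,048.36


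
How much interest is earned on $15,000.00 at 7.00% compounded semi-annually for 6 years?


Compound interest earned = final amount − principal.
A = P(1 + r/n)^(nt) = $15,000.00 × (1 + 0.07/2)^(2 × 6) = $22,666.03
Interest = A − P = $22,666.03 − $15,000.00 = $7,666.03

Interest = A - P = $7,666.03


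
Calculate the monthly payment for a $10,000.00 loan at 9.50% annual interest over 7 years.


Loan payment formula: PMT = PV × r / (1 − (1 + r)^(−n))
Monthly rate r = 0.095/12 ≈ 0.00791667, n = 84 months
Denominator: 1 − (1 + 0.095/12)^(−84) = 0.484378
PMT = $10,000.00 × (0.095/12) / 0.484378
PMT = $163.44 per month

PMT = PV × r / (1-(1+r)^(-n)) = $163.44/month


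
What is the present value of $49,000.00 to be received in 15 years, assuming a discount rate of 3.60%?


Present value formula: PV = FV / (1 + r)^t
PV = $49,000.00 / (1 + 0.036)^15
PV = $49,000.00 / 1.699794
PV = $28,827.02

PV = FV / (1 + r)^t = $28,827.02


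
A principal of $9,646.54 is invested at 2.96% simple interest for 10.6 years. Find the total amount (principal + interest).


Total amount formula: A = P(1 + rt) = P + P·r·t
Interest: I = P × r × t = $9,646.54 × 0.0296 × 10.6 = $3,026.70
A = P + I = $9,646.54 + $3,026.70 = $12,673.24

A = P + I = P(1 + rt) = $12,673.24


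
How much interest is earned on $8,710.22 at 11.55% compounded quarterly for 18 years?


Compound interest earned = final amount − principal.
A = P(1 + r/n)^(nt) = $8,710.22 × (1 + 0.1155/4)^(4 × 18) = $67,629.69
Interest = A − P = $67,629.69 − $8,710.22 = $58,919.47

Interest = A - P = $58,919.47


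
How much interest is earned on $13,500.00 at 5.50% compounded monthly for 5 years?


Compound interest earned = final amount − principal.
A = P(1 + r/n)^(nt) = $13,500.00 × (1 + 0.055/12)^(12 × 5) = $17,762.00
Interest = A − P = $17,762.00 − $13,500.00 = $4,262.00

Interest = A - P = $4,262.00


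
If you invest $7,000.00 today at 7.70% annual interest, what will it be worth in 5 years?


Future value formula: FV = PV × (1 + r)^t
FV = $7,000.00 × (1 + 0.077)^5
FV = $7,000.00 × 1.449034
FV = $10,143.24

FV = PV × (1 + r)^t = $10,143.24


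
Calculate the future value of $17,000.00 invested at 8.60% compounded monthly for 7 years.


Compound interest formula: A = P(1 + r/n)^(nt)
A = $17,000.00 × (1 + 0.086/12)^(12 × 7)
Growth factor: (1 + 0.086/12)^84 = 1.821851
A = $17,000.00 × 1.821851
A = $30,971.47

A = P(1 + r/n)^(nt) = $30,971.47


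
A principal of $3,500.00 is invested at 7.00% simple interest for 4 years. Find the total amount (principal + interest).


Total amount formula: A = P(1 + rt) = P + P·r·t
Interest: I = P × r × t = $3,500.00 × 0.07 × 4 = $980.00
A = P + I = $3,500.00 + $980.00 = $4,480.00

A = P + I = P(1 + rt) = $4,480.00


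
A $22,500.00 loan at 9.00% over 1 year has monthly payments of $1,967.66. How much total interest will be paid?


Total paid over the life of the loan = PMT × n.
Total paid = $1,967.66 × 12 = $23,611.92
Total interest = total paid − principal = $23,611.92 − $22,500.00 = $1,111.92

Total interest = (PMT × n) - PV = $1,111.92


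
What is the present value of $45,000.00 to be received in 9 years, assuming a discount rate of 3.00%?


Present value formula: PV = FV / (1 + r)^t
PV = $45,000.00 / (1 + 0.03)^9
PV = $45,000.00 / 1.3047732
PV = $34,488.75

PV = FV / (1 + r)^t = $34,488.75


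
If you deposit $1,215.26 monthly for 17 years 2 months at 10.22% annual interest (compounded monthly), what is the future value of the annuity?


Future value of an ordinary annuity: FV = PMT × ((1 + r)^n − 1) / r
Monthly rate r = 0.1022/12 ≈ 0.00851667, n = 206
FV = $1,215.26 × ((1 + 0.1022/12)^206 − 1) / (0.1022/12)
FV = $1,215.26 × 556.249394
FV = $675,987.64

FV = PMT × ((1+r)^n - 1)/r = $675,987.64


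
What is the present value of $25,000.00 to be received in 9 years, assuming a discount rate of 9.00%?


Present value formula: PV = FV / (1 + r)^t
PV = $25,000.00 / (1 + 0.09)^9
PV = $25,000.00 / 2.1718933
PV = $11,510.69

PV = FV / (1 + r)^t = $11,510.69


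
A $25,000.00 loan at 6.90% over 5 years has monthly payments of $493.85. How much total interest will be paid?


Total paid over the life of the loan = PMT × n.
Total paid = $493.85 × 60 = $29,631.00
Total interest = total paid − principal = $29,631.00 − $25,000.00 = $4,631.00

Total interest = (PMT × n) - PV = $4,631.00


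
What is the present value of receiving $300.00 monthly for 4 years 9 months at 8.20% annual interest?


Present value of an ordinary annuity: PV = PMT × (1 − (1 + r)^(−n)) / r
Monthly rate r = 0.082/12 ≈ 0.00683333, n = 57
PV = $300.00 × (1 − (1 + 0.082/12)^(−57)) / (0.082/12)
PV = $300.00 × 47.079005
PV = $14,123.70

PV = PMT × (1-(1+r)^(-n))/r = $14,123.70


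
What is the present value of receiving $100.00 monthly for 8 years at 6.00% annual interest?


Present value of an ordinary annuity: PV = PMT × (1 − (1 + r)^(−n)) / r
Monthly rate r = 0.06/12 = 0.005, n = 96
PV = $100.00 × (1 − (1 + 0.06/12)^(−96)) / (0.06/12)
PV = $100.00 × 76.095218
PV = $7,609.52

PV = PMT × (1-(1+r)^(-n))/r = $7,609.52


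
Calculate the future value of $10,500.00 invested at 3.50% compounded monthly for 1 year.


Compound interest formula: A = P(1 + r/n)^(nt)
A = $10,500.00 × (1 + 0.035/12)^(12 × 1)
Growth factor: (1 + 0.035/12)^12 = 1.035567
A = $10,500.00 × 1.035567
A = $10,873.45

A = P(1 + r/n)^(nt) = $10,873.45


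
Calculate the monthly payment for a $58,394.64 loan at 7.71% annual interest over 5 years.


Loan payment formula: PMT = PV × r / (1 − (1 + r)^(−n))
Monthly rate r = 0.0771/12 = 0.006425, n = 60 months
Denominator: 1 − (1 + 0.0771/12)^(−60) = 0.3190503
PMT = $58,394.64 × (0.0771/12) / 0.3190503
PMT = $1,175.94 per month

PMT = PV × r / (1-(1+r)^(-n)) = $1,175.94/month


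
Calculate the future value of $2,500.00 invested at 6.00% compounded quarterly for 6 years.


Compound interest formula: A = P(1 + r/n)^(nt)
A = $2,500.00 × (1 + 0.06/4)^(4 × 6)
Growth factor: (1 + 0.06/4)^24 = 1.429503
A = $2,500.00 × 1.429503
A = $3,573.76

A = P(1 + r/n)^(nt) = $3,573.76


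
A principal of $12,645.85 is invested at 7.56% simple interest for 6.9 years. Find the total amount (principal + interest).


Total amount formula: A = P(1 + rt) = P + P·r·t
Interest: I = P × r × t = $12,645.85 × 0.0756 × 6.9 = $6,596.58
A = P + I = $12,645.85 + $6,596.58 = $19,242.43

A = P + I = P(1 + rt) = $19,242.43


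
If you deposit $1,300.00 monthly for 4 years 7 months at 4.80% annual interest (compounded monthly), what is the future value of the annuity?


Future value of an ordinary annuity: FV = PMT × ((1 + r)^n − 1) / r
Monthly rate r = 0.048/12 = 0.004, n = 55
FV = $1,300.00 × ((1 + 0.048/12)^55 − 1) / (0.048/12)
FV = $1,300.00 × 61.382509
FV = $79,797.26

FV = PMT × ((1+r)^n - 1)/r = $79,797.26


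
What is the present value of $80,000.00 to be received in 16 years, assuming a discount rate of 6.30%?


Present value formula: PV = FV / (1 + r)^t
PV = $80,000.00 / (1 + 0.063)^16
PV = $80,000.00 / 2.657861
PV = $30,099.39

PV = FV / (1 + r)^t = $30,099.39


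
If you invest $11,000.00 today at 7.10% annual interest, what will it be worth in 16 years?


Future value formula: FV = PV × (1 + r)^t
FV = $11,000.00 × (1 + 0.071)^16
FV = $11,000.00 × 2.996619
FV = $32,962.81

FV = PV × (1 + r)^t = $32,962.81


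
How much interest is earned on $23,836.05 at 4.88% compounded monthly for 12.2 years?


Compound interest earned = final amount − principal.
A = P(1 + r/n)^(nt) = $23,836.05 × (1 + 0.0488/12)^(12 × 12.2) = $43,178.90
Interest = A − P = $43,178.90 − $23,836.05 = $19,342.85

Interest = A - P = $19,342.85


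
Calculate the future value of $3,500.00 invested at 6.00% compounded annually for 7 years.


Compound interest formula: A = P(1 + r/n)^(nt)
A = $3,500.00 × (1 + 0.06/1)^(1 × 7)
Growth factor: (1 + 0.06/1)^7 = 1.5036303
A = $3,500.00 × 1.5036303
A = $5,262.71

A = P(1 + r/n)^(nt) = $5,262.71


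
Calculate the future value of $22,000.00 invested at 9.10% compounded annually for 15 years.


Compound interest formula: A = P(1 + r/n)^(nt)
A = $22,000.00 × (1 + 0.091/1)^(1 × 15)
Growth factor: (1 + 0.091/1)^15 = 3.69293156
A = $22,000.00 × 3.69293156
A = $81,244.49

A = P(1 + r/n)^(nt) = $81,244.49


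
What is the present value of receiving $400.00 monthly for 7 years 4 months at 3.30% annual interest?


Present value of an ordinary annuity: PV = PMT × (1 − (1 + r)^(−n)) / r
Monthly rate r = 0.033/12 = 0.00275, n = 88
PV = $400.00 × (1 − (1 + 0.033/12)^(−88)) / (0.033/12)
PV = $400.00 × 78.066556
PV = $31,226.62

PV = PMT × (1-(1+r)^(-n))/r = $31,226.62


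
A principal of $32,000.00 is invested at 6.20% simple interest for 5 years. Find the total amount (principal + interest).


Total amount formula: A = P(1 + rt) = P + P·r·t
Interest: I = P × r × t = $32,000.00 × 0.062 × 5 = $9,920.00
A = P + I = $32,000.00 + $9,920.00 = $41,920.00

A = P + I = P(1 + rt) = $41,920.00


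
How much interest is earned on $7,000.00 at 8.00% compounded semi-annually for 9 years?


Compound interest earned = final amount − principal.
A = P(1 + r/n)^(nt) = $7,000.00 × (1 + 0.08/2)^(2 × 9) = $14,180.72
Interest = A − P = $14,180.72 − $7,000.00 = $7,180.72

Interest = A - P = $7,180.72


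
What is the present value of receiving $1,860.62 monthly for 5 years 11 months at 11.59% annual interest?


Present value of an ordinary annuity: PV = PMT × (1 − (1 + r)^(−n)) / r
Monthly rate r = 0.1159/12 ≈ 0.00965833, n = 71
PV = $1,860.62 × (1 − (1 + 0.1159/12)^(−71)) / (0.1159/12)
PV = $1,860.62 × 51.212081
PV = $95,286.22

PV = PMT × (1-(1+r)^(-n))/r = $95,286.22


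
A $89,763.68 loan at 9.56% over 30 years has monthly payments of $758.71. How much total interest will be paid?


Total paid over the life of the loan = PMT × n.
Total paid = $758.71 × 360 = $273,135.60
Total interest = total paid − principal = $273,135.60 − $89,763.68 = $183,371.92

Total interest = (PMT × n) - PV = $183,371.92


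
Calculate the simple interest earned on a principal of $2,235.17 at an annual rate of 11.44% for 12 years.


Simple interest formula: I = P × r × t
I = $2,235.17 × 0.1144 × 12
I = $3,068.44

I = P × r × t = $3,068.44


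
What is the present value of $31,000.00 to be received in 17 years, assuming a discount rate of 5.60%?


Present value formula: PV = FV / (1 + r)^t
PV = $31,000.00 / (1 + 0.056)^17
PV = $31,000.00 / 2.525147
PV = $12,276.51

PV = FV / (1 + r)^t = $12,276.51


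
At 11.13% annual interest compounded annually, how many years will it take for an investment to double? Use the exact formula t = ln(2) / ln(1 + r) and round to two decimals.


Doubling condition: (1 + r)^t = 2
Take ln of both sides: t × ln(1 + r) = ln(2)
t = ln(2) / ln(1 + r)
t = 0.693147 / 0.105531
t = 6.57

t = ln(2) / ln(1 + r) = 6.57 years


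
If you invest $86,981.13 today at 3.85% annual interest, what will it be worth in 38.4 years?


Future value formula: FV = PV × (1 + r)^t
FV = $86,981.13 × (1 + 0.0385)^38.4
FV = $86,981.13 × 4.2658898
FV = $371,051.92

FV = PV × (1 + r)^t = $371,051.92


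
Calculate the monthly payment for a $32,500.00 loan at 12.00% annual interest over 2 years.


Loan payment formula: PMT = PV × r / (1 − (1 + r)^(−n))
Monthly rate r = 0.12/12 = 0.01, n = 24 months
Denominator: 1 − (1 + 0.12/12)^(−24) = 0.212434
PMT = $32,500.00 × (0.12/12) / 0.212434
PMT = $1,529.89 per month

PMT = PV × r / (1-(1+r)^(-n)) = $1,529.89/month


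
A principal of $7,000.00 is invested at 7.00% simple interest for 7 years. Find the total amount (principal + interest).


Total amount formula: A = P(1 + rt) = P + P·r·t
Interest: I = P × r × t = $7,000.00 × 0.07 × 7 = $3,430.00
A = P + I = $7,000.00 + $3,430.00 = $10,430.00

A = P + I = P(1 + rt) = $10,430.00


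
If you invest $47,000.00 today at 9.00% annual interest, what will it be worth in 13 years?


Future value formula: FV = PV × (1 + r)^t
FV = $47,000.00 × (1 + 0.09)^13
FV = $47,000.00 × 3.0658046
FV = $144,092.82

FV = PV × (1 + r)^t = $144,092.82


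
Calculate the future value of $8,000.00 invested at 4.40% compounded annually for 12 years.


Compound interest formula: A = P(1 + r/n)^(nt)
A = $8,000.00 × (1 + 0.044/1)^(1 × 12)
Growth factor: (1 + 0.044/1)^12 = 1.676509
A = $8,000.00 × 1.676509
A = $13,412.07

A = P(1 + r/n)^(nt) = $13,412.07


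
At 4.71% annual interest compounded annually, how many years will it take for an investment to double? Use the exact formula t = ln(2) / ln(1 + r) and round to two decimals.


Doubling condition: (1 + r)^t = 2
Take ln of both sides: t × ln(1 + r) = ln(2)
t = ln(2) / ln(1 + r)
t = 0.693147 / 0.046024
t = 15.06

t = ln(2) / ln(1 + r) = 15.06 years


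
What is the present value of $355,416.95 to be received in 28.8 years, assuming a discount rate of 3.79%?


Present value formula: PV = FV / (1 + r)^t
PV = $355,416.95 / (1 + 0.0379)^28.8
PV = $355,416.95 / 2.91930011
PV = $121,747.31

PV = FV / (1 + r)^t = $121,747.31


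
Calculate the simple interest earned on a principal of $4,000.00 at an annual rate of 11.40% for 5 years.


Simple interest formula: I = P × r × t
I = $4,000.00 × 0.114 × 5
I = $2,280.00

I = P × r × t = $2,280.00


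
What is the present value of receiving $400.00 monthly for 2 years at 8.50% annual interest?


Present value of an ordinary annuity: PV = PMT × (1 − (1 + r)^(−n)) / r
Monthly rate r = 0.085/12 ≈ 0.00708333, n = 24
PV = $400.00 × (1 − (1 + 0.085/12)^(−24)) / (0.085/12)
PV = $400.00 × 21.999453
PV = $8,799.78

PV = PMT × (1-(1+r)^(-n))/r = $8,799.78


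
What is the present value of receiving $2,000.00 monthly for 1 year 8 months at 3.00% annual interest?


Present value of an ordinary annuity: PV = PMT × (1 − (1 + r)^(−n)) / r
Monthly rate r = 0.03/12 = 0.0025, n = 20
PV = $2,000.00 × (1 − (1 + 0.03/12)^(−20)) / (0.03/12)
PV = $2,000.00 × 19.484488
PV = $38,968.98

PV = PMT × (1-(1+r)^(-n))/r = $38,968.98


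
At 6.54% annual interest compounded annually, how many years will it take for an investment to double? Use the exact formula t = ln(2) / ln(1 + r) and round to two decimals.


Doubling condition: (1 + r)^t = 2
Take ln of both sides: t × ln(1 + r) = ln(2)
t = ln(2) / ln(1 + r)
t = 0.693147 / 0.063350
t = 10.94

t = ln(2) / ln(1 + r) = 10.94 years


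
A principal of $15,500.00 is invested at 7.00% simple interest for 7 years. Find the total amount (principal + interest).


Total amount formula: A = P(1 + rt) = P + P·r·t
Interest: I = P × r × t = $15,500.00 × 0.07 × 7 = $7,595.00
A = P + I = $15,500.00 + $7,595.00 = $23,095.00

A = P + I = P(1 + rt) = $23,095.00


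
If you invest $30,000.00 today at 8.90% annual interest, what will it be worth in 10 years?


Future value formula: FV = PV × (1 + r)^t
FV = $30,000.00 × (1 + 0.089)^10
FV = $30,000.00 × 2.3457342
FV = $70,372.03

FV = PV × (1 + r)^t = $70,372.03


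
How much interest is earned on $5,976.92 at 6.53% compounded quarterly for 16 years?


Compound interest earned = final amount − principal.
A = P(1 + r/n)^(nt) = $5,976.92 × (1 + 0.0653/4)^(4 × 16) = $16,848.62
Interest = A − P = $16,848.62 − $5,976.92 = $10,871.70

Interest = A - P = $10,871.70


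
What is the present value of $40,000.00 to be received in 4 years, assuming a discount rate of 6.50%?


Present value formula: PV = FV / (1 + r)^t
PV = $40,000.00 / (1 + 0.065)^4
PV = $40,000.00 / 1.2864664
PV = $31,092.92

PV = FV / (1 + r)^t = $31,092.92


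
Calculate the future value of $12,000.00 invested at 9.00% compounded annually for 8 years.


Compound interest formula: A = P(1 + r/n)^(nt)
A = $12,000.00 × (1 + 0.09/1)^(1 × 8)
Growth factor: (1 + 0.09/1)^8 = 1.9925626
A = $12,000.00 × 1.9925626
A = $23,910.75

A = P(1 + r/n)^(nt) = $23,910.75


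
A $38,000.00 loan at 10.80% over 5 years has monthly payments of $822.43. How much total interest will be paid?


Total paid over the life of the loan = PMT × n.
Total paid = $822.43 × 60 = $49,345.80
Total interest = total paid − principal = $49,345.80 − $38,000.00 = $11,345.80

Total interest = (PMT × n) - PV = $11,345.80


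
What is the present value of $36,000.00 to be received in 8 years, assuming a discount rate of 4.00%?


Present value formula: PV = FV / (1 + r)^t
PV = $36,000.00 / (1 + 0.04)^8
PV = $36,000.00 / 1.368569
PV = $26,304.85

PV = FV / (1 + r)^t = $26,304.85


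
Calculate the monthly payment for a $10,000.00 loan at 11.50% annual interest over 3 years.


Loan payment formula: PMT = PV × r / (1 − (1 + r)^(−n))
Monthly rate r = 0.115/12 ≈ 0.00958333, n = 36 months
Denominator: 1 − (1 + 0.115/12)^(−36) = 0.290615
PMT = $10,000.00 × (0.115/12) / 0.290615
PMT = $329.76 per month

PMT = PV × r / (1-(1+r)^(-n)) = $329.76/month


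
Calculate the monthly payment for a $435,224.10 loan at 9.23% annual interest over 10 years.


Loan payment formula: PMT = PV × r / (1 − (1 + r)^(−n))
Monthly rate r = 0.0923/12 ≈ 0.00769167, n = 120 months
Denominator: 1 − (1 + 0.0923/12)^(−120) = 0.601269
PMT = $435,224.10 × (0.0923/12) / 0.601269
PMT = $5,567.56 per month

PMT = PV × r / (1-(1+r)^(-n)) = $5,567.56/month


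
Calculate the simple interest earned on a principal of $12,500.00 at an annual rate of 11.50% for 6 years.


Simple interest formula: I = P × r × t
I = $12,500.00 × 0.115 × 6
I = $8,625.00

I = P × r × t = $8,625.00


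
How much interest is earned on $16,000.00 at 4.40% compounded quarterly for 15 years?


Compound interest earned = final amount − principal.
A = P(1 + r/n)^(nt) = $16,000.00 × (1 + 0.044/4)^(4 × 15) = $30,845.32
Interest = A − P = $30,845.32 − $16,000.00 = $14,845.32

Interest = A - P = $14,845.32


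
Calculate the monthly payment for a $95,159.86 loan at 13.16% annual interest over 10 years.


Loan payment formula: PMT = PV × r / (1 − (1 + r)^(−n))
Monthly rate r = 0.1316/12 ≈ 0.01096667, n = 120 months
Denominator: 1 − (1 + 0.1316/12)^(−120) = 0.729866
PMT = $95,159.86 × (0.1316/12) / 0.729866
PMT = $1,429.83 per month

PMT = PV × r / (1-(1+r)^(-n)) = $1,429.83/month


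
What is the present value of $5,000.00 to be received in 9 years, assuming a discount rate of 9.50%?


Present value formula: PV = FV / (1 + r)^t
PV = $5,000.00 / (1 + 0.095)^9
PV = $5,000.00 / 2.263222
PV = $2,209.24

PV = FV / (1 + r)^t = $2,209.24


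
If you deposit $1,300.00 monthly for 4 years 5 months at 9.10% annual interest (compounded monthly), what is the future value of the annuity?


Future value of an ordinary annuity: FV = PMT × ((1 + r)^n − 1) / r
Monthly rate r = 0.091/12 ≈ 0.00758333, n = 53
FV = $1,300.00 × ((1 + 0.091/12)^53 − 1) / (0.091/12)
FV = $1,300.00 × 64.934787
FV = $84,415.22

FV = PMT × ((1+r)^n - 1)/r = $84,415.22


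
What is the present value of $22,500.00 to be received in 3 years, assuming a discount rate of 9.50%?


Present value formula: PV = FV / (1 + r)^t
PV = $22,500.00 / (1 + 0.095)^3
PV = $22,500.00 / 1.3129324
PV = $17,137.21

PV = FV / (1 + r)^t = $17,137.21


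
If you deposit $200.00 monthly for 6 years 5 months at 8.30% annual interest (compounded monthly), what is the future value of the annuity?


Future value of an ordinary annuity: FV = PMT × ((1 + r)^n − 1) / r
Monthly rate r = 0.083/12 ≈ 0.00691667, n = 77
FV = $200.00 × ((1 + 0.083/12)^77 − 1) / (0.083/12)
FV = $200.00 × 101.234728
FV = $20,246.95

FV = PMT × ((1+r)^n - 1)/r = $20,246.95


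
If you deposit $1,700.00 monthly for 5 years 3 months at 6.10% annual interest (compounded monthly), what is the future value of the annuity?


Future value of an ordinary annuity: FV = PMT × ((1 + r)^n − 1) / r
Monthly rate r = 0.061/12 ≈ 0.00508333, n = 63
FV = $1,700.00 × ((1 + 0.061/12)^63 − 1) / (0.061/12)
FV = $1,700.00 × 74.037071
FV = $125,863.02

FV = PMT × ((1+r)^n - 1)/r = $125,863.02


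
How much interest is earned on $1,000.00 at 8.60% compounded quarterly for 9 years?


Compound interest earned = final amount − principal.
A = P(1 + r/n)^(nt) = $1,000.00 × (1 + 0.086/4)^(4 × 9) = $2,150.71
Interest = A − P = $2,150.71 − $1,000.00 = $1,150.71

Interest = A - P = $1,150.71


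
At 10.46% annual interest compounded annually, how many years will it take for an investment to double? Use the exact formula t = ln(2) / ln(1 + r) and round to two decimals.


Doubling condition: (1 + r)^t = 2
Take ln of both sides: t × ln(1 + r) = ln(2)
t = ln(2) / ln(1 + r)
t = 0.693147 / 0.099483
t = 6.97

t = ln(2) / ln(1 + r) = 6.97 years
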